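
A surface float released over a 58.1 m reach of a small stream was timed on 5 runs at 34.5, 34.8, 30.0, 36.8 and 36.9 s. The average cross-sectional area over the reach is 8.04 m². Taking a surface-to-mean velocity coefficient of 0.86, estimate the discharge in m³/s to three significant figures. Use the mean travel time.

11.6 m³/s

t̄ = (34.5 + 34.8 + 30.0 + 36.8 + 36.9) / 5 = 34.6 s
v_surface = L / t̄ = 58.1 / 34.6 = 1.679 m/s
v_mean = 0.86 × 1.679 = 1.444 m/s
Q = A × v_mean = 8.04 × 1.444 = 11.61 m³/s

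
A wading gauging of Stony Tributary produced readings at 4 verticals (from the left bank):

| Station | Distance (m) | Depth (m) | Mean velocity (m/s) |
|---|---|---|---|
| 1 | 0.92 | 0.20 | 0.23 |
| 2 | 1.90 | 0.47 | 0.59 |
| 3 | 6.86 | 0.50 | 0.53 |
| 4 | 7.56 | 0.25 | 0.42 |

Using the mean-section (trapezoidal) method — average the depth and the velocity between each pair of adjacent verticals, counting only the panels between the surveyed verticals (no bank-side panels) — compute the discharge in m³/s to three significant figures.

1.61 m³/s

Panel 1-2: Δb = 0.98 m, d̄ = (0.20+0.47)/2 = 0.335, v̄ = (0.23+0.59)/2 = 0.41 → q = 0.98×0.335×0.41 = 0.1346 m³/s
Panel 2-3: Δb = 4.96 m, d̄ = (0.47+0.50)/2 = 0.485, v̄ = (0.59+0.53)/2 = 0.56 → q = 4.96×0.485×0.56 = 1.347 m³/s
Panel 3-4: Δb = 0.7 m, d̄ = (0.50+0.25)/2 = 0.375, v̄ = (0.53+0.42)/2 = 0.475 → q = 0.7×0.375×0.475 = 0.1247 m³/s
Q = Σ q = 1.606 m³/s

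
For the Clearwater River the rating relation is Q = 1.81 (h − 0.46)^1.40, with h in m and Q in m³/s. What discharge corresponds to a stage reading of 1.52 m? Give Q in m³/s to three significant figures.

Q = 1.81 × (1.52 − 0.46)^1.40 = 1.81 × 1.06^1.40 = 1.964 m³/s

1.96 m³/s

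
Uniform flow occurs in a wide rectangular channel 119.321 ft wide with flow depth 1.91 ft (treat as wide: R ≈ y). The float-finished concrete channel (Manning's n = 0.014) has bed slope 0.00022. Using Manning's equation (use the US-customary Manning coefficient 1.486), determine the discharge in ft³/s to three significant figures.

552 ft³/s

A = b·y = 119.321 × 1.91 = 227.9 ft²
Wide channel: R ≈ y = 1.91 ft
Q = (1.486/n)·A·R^(2/3)·S^(1/2) = (1.486/0.014) × 227.9 × 1.910^(2/3) × 0.00022^(1/2) = 552.3 ft³/s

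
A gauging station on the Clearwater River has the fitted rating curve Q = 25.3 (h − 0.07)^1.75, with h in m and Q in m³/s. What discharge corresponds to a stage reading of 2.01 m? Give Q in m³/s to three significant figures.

Q = 25.3 × (2.01 − 0.07)^1.75 = 25.3 × 1.94^1.75 = 80.68 m³/s

80.7 m³/s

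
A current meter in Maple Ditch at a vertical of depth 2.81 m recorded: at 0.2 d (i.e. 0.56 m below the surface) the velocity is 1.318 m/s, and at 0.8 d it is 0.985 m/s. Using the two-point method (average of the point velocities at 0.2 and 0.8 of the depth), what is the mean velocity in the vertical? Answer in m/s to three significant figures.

v̄ = (1.318 + 0.985) / 2 = 1.152 m/s

1.15 m/s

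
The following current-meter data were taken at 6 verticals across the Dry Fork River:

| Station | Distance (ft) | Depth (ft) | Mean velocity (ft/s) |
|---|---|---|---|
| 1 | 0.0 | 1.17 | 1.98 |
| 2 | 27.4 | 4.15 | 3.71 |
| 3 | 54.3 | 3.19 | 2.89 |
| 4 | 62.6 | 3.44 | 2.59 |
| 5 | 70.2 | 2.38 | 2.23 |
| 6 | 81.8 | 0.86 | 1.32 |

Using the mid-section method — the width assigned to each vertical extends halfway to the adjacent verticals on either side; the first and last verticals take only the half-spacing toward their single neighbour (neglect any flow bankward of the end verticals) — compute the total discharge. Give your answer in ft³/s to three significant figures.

740 ft³/s

w_1 = (27.4 − 0.0)/2 = 13.7 ft; q_1 = 1.98 × 1.17 × 13.7 = 31.74 ft³/s
w_2 = (54.3 − 0.0)/2 = 27.15 ft; q_2 = 3.71 × 4.15 × 27.15 = 418.0 ft³/s
w_3 = (62.6 − 27.4)/2 = 17.6 ft; q_3 = 2.89 × 3.19 × 17.6 = 162.3 ft³/s
w_4 = (70.2 − 54.3)/2 = 7.95 ft; q_4 = 2.59 × 3.44 × 7.95 = 70.83 ft³/s
w_5 = (81.8 − 62.6)/2 = 9.6 ft; q_5 = 2.23 × 2.38 × 9.6 = 50.95 ft³/s
w_6 = (81.8 − 70.2)/2 = 5.8 ft; q_6 = 1.32 × 0.86 × 5.8 = 6.584 ft³/s
Q = Σ qᵢ = 740.4 ft³/s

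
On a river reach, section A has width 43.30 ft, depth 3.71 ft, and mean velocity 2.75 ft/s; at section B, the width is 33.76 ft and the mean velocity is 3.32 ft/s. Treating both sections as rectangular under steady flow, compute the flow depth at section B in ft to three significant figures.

3.94 ft

Q = A₁V₁ = (43.30×3.71) × 2.75 = 441.8 ft³/s
d₂ = Q/(b₂ V₂) = 441.8/(33.76×3.32) = 3.941 ft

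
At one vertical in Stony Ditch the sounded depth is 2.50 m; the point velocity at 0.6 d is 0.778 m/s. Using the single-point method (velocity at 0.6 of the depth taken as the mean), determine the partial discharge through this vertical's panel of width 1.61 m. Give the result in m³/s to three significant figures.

3.13 m³/s

v̄ = v₀.₆ = 0.778 m/s
q = v̄ × d × w = 0.7780 × 2.50 × 1.61 = 3.131 m³/s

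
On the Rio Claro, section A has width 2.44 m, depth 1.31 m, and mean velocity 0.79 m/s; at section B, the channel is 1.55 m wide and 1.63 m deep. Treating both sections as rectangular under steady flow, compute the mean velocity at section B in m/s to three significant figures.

Q = A₁V₁ = (2.44×1.31) × 0.79 = 2.525 m³/s
A₂ = 1.55 × 1.63 = 2.527 m²
V₂ = Q/A₂ = 2.525/2.527 = 0.9995 m/s

0.999 m/s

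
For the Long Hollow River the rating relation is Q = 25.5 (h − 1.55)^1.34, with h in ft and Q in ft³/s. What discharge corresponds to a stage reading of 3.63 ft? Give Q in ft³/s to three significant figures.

Q = 25.5 × (3.63 − 1.55)^1.34 = 25.5 × 2.08^1.34 = 68.04 ft³/s

68.0 ft³/s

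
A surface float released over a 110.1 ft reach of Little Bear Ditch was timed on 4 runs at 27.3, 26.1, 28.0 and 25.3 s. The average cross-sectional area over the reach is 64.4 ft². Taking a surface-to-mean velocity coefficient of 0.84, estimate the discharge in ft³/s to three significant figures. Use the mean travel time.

t̄ = (27.3 + 26.1 + 28.0 + 25.3) / 4 = 26.675 s
v_surface = L / t̄ = 110.1 / 26.675 = 4.127 ft/s
v_mean = 0.84 × 4.127 = 3.467 ft/s
Q = A × v_mean = 64.4 × 3.467 = 223.3 ft³/s

223 ft³/s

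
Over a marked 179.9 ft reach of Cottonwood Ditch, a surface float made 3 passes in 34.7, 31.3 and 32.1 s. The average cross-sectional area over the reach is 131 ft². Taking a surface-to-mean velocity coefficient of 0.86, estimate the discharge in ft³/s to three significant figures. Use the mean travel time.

620 ft³/s

t̄ = (34.7 + 31.3 + 32.1) / 3 = 32.7 s
v_surface = L / t̄ = 179.9 / 32.7 = 5.502 ft/s
v_mean = 0.86 × 5.502 = 4.731 ft/s
Q = A × v_mean = 131 × 4.731 = 619.8 ft³/s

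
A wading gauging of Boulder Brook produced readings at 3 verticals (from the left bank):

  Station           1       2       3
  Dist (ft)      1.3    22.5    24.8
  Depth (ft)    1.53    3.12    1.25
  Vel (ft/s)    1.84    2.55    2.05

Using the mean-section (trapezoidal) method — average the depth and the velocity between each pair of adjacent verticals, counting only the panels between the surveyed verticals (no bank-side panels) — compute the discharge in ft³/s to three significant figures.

120 ft³/s

Panel 1-2: Δb = 21.2 ft, d̄ = (1.53+3.12)/2 = 2.325, v̄ = (1.84+2.55)/2 = 2.195 → q = 21.2×2.325×2.195 = 108.2 ft³/s
Panel 2-3: Δb = 2.3 ft, d̄ = (3.12+1.25)/2 = 2.185, v̄ = (2.55+2.05)/2 = 2.3 → q = 2.3×2.185×2.3 = 11.56 ft³/s
Q = Σ q = 119.8 ft³/s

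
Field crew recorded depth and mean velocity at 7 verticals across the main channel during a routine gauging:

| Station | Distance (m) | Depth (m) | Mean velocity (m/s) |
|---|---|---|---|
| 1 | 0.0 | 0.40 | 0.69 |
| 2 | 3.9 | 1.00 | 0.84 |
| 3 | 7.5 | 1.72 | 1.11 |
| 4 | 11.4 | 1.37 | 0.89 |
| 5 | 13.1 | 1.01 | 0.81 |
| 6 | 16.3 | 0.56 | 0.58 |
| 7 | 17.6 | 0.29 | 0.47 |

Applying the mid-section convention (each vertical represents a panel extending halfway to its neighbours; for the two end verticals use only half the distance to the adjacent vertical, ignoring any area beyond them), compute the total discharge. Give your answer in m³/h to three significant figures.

61500 m³/h

w_1 = (3.9 − 0.0)/2 = 1.95 m; q_1 = 0.69 × 0.40 × 1.95 = 0.5382 m³/s
w_2 = (7.5 − 0.0)/2 = 3.75 m; q_2 = 0.84 × 1.00 × 3.75 = 3.150 m³/s
w_3 = (11.4 − 3.9)/2 = 3.75 m; q_3 = 1.11 × 1.72 × 3.75 = 7.160 m³/s
w_4 = (13.1 − 7.5)/2 = 2.8 m; q_4 = 0.89 × 1.37 × 2.8 = 3.414 m³/s
w_5 = (16.3 − 11.4)/2 = 2.45 m; q_5 = 0.81 × 1.01 × 2.45 = 2.004 m³/s
w_6 = (17.6 − 13.1)/2 = 2.25 m; q_6 = 0.58 × 0.56 × 2.25 = 0.7308 m³/s
w_7 = (17.6 − 16.3)/2 = 0.65 m; q_7 = 0.47 × 0.29 × 0.65 = 0.08860 m³/s
Q = Σ qᵢ = 17.09 m³/s
= 17.09 × 3600 = 61510 m³/h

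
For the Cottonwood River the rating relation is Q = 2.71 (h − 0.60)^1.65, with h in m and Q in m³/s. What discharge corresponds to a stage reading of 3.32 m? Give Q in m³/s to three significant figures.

14.1 m³/s

Q = 2.71 × (3.32 − 0.60)^1.65 = 2.71 × 2.72^1.65 = 14.13 m³/s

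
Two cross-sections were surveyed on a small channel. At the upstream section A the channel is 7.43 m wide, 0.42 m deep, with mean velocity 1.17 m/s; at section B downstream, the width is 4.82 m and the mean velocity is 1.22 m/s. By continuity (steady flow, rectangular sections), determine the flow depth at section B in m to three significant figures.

Q = A₁V₁ = (7.43×0.42) × 1.17 = 3.651 m³/s
d₂ = Q/(b₂ V₂) = 3.651/(4.82×1.22) = 0.6209 m

0.621 m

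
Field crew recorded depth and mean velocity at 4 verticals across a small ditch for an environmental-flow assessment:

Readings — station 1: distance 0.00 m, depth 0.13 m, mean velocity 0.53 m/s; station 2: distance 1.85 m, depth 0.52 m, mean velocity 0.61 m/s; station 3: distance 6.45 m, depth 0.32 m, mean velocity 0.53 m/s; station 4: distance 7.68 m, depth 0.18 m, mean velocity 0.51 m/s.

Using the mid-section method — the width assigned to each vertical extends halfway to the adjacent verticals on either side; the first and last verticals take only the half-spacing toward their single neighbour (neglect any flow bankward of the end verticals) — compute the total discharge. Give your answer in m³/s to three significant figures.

w_1 = (1.85 − 0.00)/2 = 0.925 m; q_1 = 0.53 × 0.13 × 0.925 = 0.06373 m³/s
w_2 = (6.45 − 0.00)/2 = 3.225 m; q_2 = 0.61 × 0.52 × 3.225 = 1.023 m³/s
w_3 = (7.68 − 1.85)/2 = 2.915 m; q_3 = 0.53 × 0.32 × 2.915 = 0.4944 m³/s
w_4 = (7.68 − 6.45)/2 = 0.615 m; q_4 = 0.51 × 0.18 × 0.615 = 0.05646 m³/s
Q = Σ qᵢ = 1.638 m³/s

1.64 m³/s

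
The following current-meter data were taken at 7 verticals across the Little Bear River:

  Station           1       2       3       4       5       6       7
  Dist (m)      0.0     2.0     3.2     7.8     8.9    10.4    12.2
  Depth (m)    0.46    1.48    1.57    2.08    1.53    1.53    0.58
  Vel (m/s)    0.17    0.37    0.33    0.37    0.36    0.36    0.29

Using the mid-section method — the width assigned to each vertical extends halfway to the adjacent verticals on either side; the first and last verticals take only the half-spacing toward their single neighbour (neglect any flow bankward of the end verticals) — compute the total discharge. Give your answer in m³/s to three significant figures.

6.43 m³/s

w_1 = (2.0 − 0.0)/2 = 1 m; q_1 = 0.17 × 0.46 × 1 = 0.07820 m³/s
w_2 = (3.2 − 0.0)/2 = 1.6 m; q_2 = 0.37 × 1.48 × 1.6 = 0.8762 m³/s
w_3 = (7.8 − 2.0)/2 = 2.9 m; q_3 = 0.33 × 1.57 × 2.9 = 1.502 m³/s
w_4 = (8.9 − 3.2)/2 = 2.85 m; q_4 = 0.37 × 2.08 × 2.85 = 2.193 m³/s
w_5 = (10.4 − 7.8)/2 = 1.3 m; q_5 = 0.36 × 1.53 × 1.3 = 0.7160 m³/s
w_6 = (12.2 − 8.9)/2 = 1.65 m; q_6 = 0.36 × 1.53 × 1.65 = 0.9088 m³/s
w_7 = (12.2 − 10.4)/2 = 0.9 m; q_7 = 0.29 × 0.58 × 0.9 = 0.1514 m³/s
Q = Σ qᵢ = 6.426 m³/s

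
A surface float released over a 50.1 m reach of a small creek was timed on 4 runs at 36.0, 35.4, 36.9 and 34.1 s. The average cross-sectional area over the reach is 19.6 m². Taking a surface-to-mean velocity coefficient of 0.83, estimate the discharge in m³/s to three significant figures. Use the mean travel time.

t̄ = (36.0 + 35.4 + 36.9 + 34.1) / 4 = 35.6 s
v_surface = L / t̄ = 50.1 / 35.6 = 1.407 m/s
v_mean = 0.83 × 1.407 = 1.168 m/s
Q = A × v_mean = 19.6 × 1.168 = 22.89 m³/s

22.9 m³/s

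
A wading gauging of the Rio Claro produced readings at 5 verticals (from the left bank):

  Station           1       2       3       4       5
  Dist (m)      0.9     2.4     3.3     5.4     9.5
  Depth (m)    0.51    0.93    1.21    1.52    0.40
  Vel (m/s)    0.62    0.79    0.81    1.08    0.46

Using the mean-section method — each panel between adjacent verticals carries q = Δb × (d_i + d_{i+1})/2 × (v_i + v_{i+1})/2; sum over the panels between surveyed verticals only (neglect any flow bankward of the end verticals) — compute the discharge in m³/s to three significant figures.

Panel 1-2: Δb = 1.5 m, d̄ = (0.51+0.93)/2 = 0.72, v̄ = (0.62+0.79)/2 = 0.705 → q = 1.5×0.72×0.705 = 0.7614 m³/s
Panel 2-3: Δb = 0.9 m, d̄ = (0.93+1.21)/2 = 1.07, v̄ = (0.79+0.81)/2 = 0.8 → q = 0.9×1.07×0.8 = 0.7704 m³/s
Panel 3-4: Δb = 2.1 m, d̄ = (1.21+1.52)/2 = 1.365, v̄ = (0.81+1.08)/2 = 0.945 → q = 2.1×1.365×0.945 = 2.709 m³/s
Panel 4-5: Δb = 4.1 m, d̄ = (1.52+0.40)/2 = 0.96, v̄ = (1.08+0.46)/2 = 0.77 → q = 4.1×0.96×0.77 = 3.031 m³/s
Q = Σ q = 7.271 m³/s

7.27 m³/s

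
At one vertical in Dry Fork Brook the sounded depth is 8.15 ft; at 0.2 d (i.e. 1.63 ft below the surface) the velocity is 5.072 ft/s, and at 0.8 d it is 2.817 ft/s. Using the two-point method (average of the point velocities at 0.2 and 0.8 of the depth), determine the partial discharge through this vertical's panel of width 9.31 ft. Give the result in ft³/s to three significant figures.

v̄ = (5.072 + 2.817) / 2 = 3.945 ft/s
q = v̄ × d × w = 3.945 × 8.15 × 9.31 = 299.3 ft³/s

299 ft³/s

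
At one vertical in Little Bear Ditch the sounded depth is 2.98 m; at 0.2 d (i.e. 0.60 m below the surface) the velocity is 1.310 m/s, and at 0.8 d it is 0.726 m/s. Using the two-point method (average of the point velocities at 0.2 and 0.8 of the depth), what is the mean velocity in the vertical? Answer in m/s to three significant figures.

1.02 m/s

v̄ = (1.310 + 0.726) / 2 = 1.018 m/s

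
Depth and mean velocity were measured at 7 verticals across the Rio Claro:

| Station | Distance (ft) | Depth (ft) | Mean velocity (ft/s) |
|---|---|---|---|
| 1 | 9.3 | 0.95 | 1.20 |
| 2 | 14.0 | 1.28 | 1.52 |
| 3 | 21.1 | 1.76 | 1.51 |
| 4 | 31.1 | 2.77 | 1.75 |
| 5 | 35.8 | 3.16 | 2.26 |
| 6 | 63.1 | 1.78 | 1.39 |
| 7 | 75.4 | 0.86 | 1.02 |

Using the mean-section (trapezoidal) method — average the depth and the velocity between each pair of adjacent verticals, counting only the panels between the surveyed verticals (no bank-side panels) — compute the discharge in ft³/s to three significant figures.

231 ft³/s

Panel 1-2: Δb = 4.7 ft, d̄ = (0.95+1.28)/2 = 1.115, v̄ = (1.20+1.52)/2 = 1.36 → q = 4.7×1.115×1.36 = 7.127 ft³/s
Panel 2-3: Δb = 7.1 ft, d̄ = (1.28+1.76)/2 = 1.52, v̄ = (1.52+1.51)/2 = 1.515 → q = 7.1×1.52×1.515 = 16.35 ft³/s
Panel 3-4: Δb = 10 ft, d̄ = (1.76+2.77)/2 = 2.265, v̄ = (1.51+1.75)/2 = 1.63 → q = 10×2.265×1.63 = 36.92 ft³/s
Panel 4-5: Δb = 4.7 ft, d̄ = (2.77+3.16)/2 = 2.965, v̄ = (1.75+2.26)/2 = 2.005 → q = 4.7×2.965×2.005 = 27.94 ft³/s
Panel 5-6: Δb = 27.3 ft, d̄ = (3.16+1.78)/2 = 2.47, v̄ = (2.26+1.39)/2 = 1.825 → q = 27.3×2.47×1.825 = 123.1 ft³/s
Panel 6-7: Δb = 12.3 ft, d̄ = (1.78+0.86)/2 = 1.32, v̄ = (1.39+1.02)/2 = 1.205 → q = 12.3×1.32×1.205 = 19.56 ft³/s
Q = Σ q = 231.0 ft³/s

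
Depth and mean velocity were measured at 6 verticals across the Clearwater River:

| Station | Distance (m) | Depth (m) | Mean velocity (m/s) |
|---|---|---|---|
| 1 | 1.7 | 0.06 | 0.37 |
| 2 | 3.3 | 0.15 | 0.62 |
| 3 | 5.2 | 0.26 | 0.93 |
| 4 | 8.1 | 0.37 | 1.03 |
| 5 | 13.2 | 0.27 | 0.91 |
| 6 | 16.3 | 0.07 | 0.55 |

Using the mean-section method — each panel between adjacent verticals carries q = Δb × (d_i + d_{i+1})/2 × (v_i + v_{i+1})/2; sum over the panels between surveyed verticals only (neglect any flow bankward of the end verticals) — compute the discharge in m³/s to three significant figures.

Panel 1-2: Δb = 1.6 m, d̄ = (0.06+0.15)/2 = 0.105, v̄ = (0.37+0.62)/2 = 0.495 → q = 1.6×0.105×0.495 = 0.08316 m³/s
Panel 2-3: Δb = 1.9 m, d̄ = (0.15+0.26)/2 = 0.205, v̄ = (0.62+0.93)/2 = 0.775 → q = 1.9×0.205×0.775 = 0.3019 m³/s
Panel 3-4: Δb = 2.9 m, d̄ = (0.26+0.37)/2 = 0.315, v̄ = (0.93+1.03)/2 = 0.98 → q = 2.9×0.315×0.98 = 0.8952 m³/s
Panel 4-5: Δb = 5.1 m, d̄ = (0.37+0.27)/2 = 0.32, v̄ = (1.03+0.91)/2 = 0.97 → q = 5.1×0.32×0.97 = 1.583 m³/s
Panel 5-6: Δb = 3.1 m, d̄ = (0.27+0.07)/2 = 0.17, v̄ = (0.91+0.55)/2 = 0.73 → q = 3.1×0.17×0.73 = 0.3847 m³/s
Q = Σ q = 3.248 m³/s

3.25 m³/s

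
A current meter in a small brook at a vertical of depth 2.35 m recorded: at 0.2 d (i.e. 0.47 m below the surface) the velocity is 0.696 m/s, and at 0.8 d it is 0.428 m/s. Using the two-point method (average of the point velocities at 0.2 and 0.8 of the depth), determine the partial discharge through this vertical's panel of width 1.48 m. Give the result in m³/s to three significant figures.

v̄ = (0.696 + 0.428) / 2 = 0.5620 m/s
q = v̄ × d × w = 0.5620 × 2.35 × 1.48 = 1.955 m³/s

1.95 m³/s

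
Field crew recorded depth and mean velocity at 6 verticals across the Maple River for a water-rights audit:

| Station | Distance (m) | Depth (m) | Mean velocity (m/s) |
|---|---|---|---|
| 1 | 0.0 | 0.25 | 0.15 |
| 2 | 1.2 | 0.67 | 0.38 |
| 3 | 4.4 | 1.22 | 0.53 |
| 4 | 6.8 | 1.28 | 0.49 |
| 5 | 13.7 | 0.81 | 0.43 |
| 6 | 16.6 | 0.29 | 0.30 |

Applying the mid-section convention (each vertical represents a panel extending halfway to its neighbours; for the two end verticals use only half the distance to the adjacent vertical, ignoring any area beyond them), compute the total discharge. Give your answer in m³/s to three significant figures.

w_1 = (1.2 − 0.0)/2 = 0.6 m; q_1 = 0.15 × 0.25 × 0.6 = 0.02250 m³/s
w_2 = (4.4 − 0.0)/2 = 2.2 m; q_2 = 0.38 × 0.67 × 2.2 = 0.5601 m³/s
w_3 = (6.8 − 1.2)/2 = 2.8 m; q_3 = 0.53 × 1.22 × 2.8 = 1.810 m³/s
w_4 = (13.7 − 4.4)/2 = 4.65 m; q_4 = 0.49 × 1.28 × 4.65 = 2.916 m³/s
w_5 = (16.6 − 6.8)/2 = 4.9 m; q_5 = 0.43 × 0.81 × 4.9 = 1.707 m³/s
w_6 = (16.6 − 13.7)/2 = 1.45 m; q_6 = 0.30 × 0.29 × 1.45 = 0.1262 m³/s
Q = Σ qᵢ = 7.142 m³/s

7.14 m³/s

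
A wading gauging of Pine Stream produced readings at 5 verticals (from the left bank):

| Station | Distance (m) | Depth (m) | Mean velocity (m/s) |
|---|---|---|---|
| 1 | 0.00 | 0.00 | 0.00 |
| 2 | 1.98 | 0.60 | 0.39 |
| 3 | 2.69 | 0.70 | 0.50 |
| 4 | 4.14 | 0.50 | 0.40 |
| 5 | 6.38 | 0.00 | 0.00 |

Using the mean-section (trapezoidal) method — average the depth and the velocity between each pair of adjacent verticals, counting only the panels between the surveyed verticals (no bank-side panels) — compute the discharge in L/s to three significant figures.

825 L/s

Panel 1-2: Δb = 1.98 m, d̄ = (0.00+0.60)/2 = 0.3, v̄ = (0.00+0.39)/2 = 0.195 → q = 1.98×0.3×0.195 = 0.1158 m³/s
Panel 2-3: Δb = 0.71 m, d̄ = (0.60+0.70)/2 = 0.65, v̄ = (0.39+0.50)/2 = 0.445 → q = 0.71×0.65×0.445 = 0.2054 m³/s
Panel 3-4: Δb = 1.45 m, d̄ = (0.70+0.50)/2 = 0.6, v̄ = (0.50+0.40)/2 = 0.45 → q = 1.45×0.6×0.45 = 0.3915 m³/s
Panel 4-5: Δb = 2.24 m, d̄ = (0.50+0.00)/2 = 0.25, v̄ = (0.40+0.00)/2 = 0.2 → q = 2.24×0.25×0.2 = 0.1120 m³/s
Q = Σ q = 0.8247 m³/s
= 0.8247 × 1000 = 824.7 L/s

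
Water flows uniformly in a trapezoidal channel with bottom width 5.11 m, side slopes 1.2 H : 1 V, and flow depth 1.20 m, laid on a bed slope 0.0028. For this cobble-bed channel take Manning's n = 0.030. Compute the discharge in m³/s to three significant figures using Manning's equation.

12.8 m³/s

A = (b + z·y)·y = (5.11 + 1.2×1.20)×1.20 = 7.860 m²
P = b + 2y√(1+z²) = 5.11 + 2×1.20×√(1+1.2²) = 8.859 m
R = A/P = 7.860/8.859 = 0.8872 m
Q = (1/n)·A·R^(2/3)·S^(1/2) = (1/0.030) × 7.860 × 0.8872^(2/3) × 0.0028^(1/2) = 12.80 m³/s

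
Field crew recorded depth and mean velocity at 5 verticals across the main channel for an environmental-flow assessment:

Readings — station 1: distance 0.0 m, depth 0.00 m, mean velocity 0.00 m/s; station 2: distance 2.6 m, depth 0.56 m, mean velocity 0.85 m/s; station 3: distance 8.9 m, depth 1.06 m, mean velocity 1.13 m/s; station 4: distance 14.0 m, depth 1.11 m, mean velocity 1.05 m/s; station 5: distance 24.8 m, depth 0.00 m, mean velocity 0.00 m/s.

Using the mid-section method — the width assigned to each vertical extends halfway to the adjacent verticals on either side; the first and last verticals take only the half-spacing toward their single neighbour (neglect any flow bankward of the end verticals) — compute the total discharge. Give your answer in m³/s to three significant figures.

w_2 = (8.9 − 0.0)/2 = 4.45 m; q_2 = 0.85 × 0.56 × 4.45 = 2.118 m³/s
w_3 = (14.0 − 2.6)/2 = 5.7 m; q_3 = 1.13 × 1.06 × 5.7 = 6.827 m³/s
w_4 = (24.8 − 8.9)/2 = 7.95 m; q_4 = 1.05 × 1.11 × 7.95 = 9.266 m³/s
Stations 1, 5 contribute zero (depth or velocity is 0).
Q = Σ qᵢ = 18.21 m³/s

18.2 m³/s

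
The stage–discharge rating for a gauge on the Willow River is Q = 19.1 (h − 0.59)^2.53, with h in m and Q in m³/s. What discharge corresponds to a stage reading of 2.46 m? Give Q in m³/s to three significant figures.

Q = 19.1 × (2.46 − 0.59)^2.53 = 19.1 × 1.87^2.53 = 93.07 m³/s

93.1 m³/s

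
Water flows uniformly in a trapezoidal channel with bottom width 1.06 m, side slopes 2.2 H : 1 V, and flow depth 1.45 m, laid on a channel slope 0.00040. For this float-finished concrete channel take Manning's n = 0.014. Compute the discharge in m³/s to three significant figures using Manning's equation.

A = (b + z·y)·y = (1.06 + 2.2×1.45)×1.45 = 6.163 m²
P = b + 2y√(1+z²) = 1.06 + 2×1.45×√(1+2.2²) = 8.068 m
R = A/P = 6.163/8.068 = 0.7638 m
Q = (1/n)·A·R^(2/3)·S^(1/2) = (1/0.014) × 6.163 × 0.7638^(2/3) × 0.00040^(1/2) = 7.356 m³/s

7.36 m³/s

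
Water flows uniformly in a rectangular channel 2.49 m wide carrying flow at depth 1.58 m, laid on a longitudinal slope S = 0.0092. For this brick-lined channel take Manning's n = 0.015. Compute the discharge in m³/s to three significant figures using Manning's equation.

19.8 m³/s

A = b·y = 2.49 × 1.58 = 3.934 m²
P = b + 2y = 2.49 + 2×1.58 = 5.650 m
R = A/P = 3.934/5.650 = 0.6963 m
Q = (1/n)·A·R^(2/3)·S^(1/2) = (1/0.015) × 3.934 × 0.6963^(2/3) × 0.0092^(1/2) = 19.76 m³/s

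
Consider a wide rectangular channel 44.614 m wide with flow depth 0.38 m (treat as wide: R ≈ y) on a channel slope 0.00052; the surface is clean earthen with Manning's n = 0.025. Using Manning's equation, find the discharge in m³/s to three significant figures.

A = b·y = 44.614 × 0.38 = 16.95 m²
Wide channel: R ≈ y = 0.38 m
Q = (1/n)·A·R^(2/3)·S^(1/2) = (1/0.025) × 16.95 × 0.3800^(2/3) × 0.00052^(1/2) = 8.113 m³/s

8.11 m³/s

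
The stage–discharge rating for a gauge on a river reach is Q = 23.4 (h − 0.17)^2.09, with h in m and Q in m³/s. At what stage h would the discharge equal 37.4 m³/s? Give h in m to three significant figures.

1.42 m

h − h₀ = (Q/C)^(1/b) = (37.4/23.4)^(1/2.09) = 1.252 m
h = 0.17 + 1.252 = 1.422 m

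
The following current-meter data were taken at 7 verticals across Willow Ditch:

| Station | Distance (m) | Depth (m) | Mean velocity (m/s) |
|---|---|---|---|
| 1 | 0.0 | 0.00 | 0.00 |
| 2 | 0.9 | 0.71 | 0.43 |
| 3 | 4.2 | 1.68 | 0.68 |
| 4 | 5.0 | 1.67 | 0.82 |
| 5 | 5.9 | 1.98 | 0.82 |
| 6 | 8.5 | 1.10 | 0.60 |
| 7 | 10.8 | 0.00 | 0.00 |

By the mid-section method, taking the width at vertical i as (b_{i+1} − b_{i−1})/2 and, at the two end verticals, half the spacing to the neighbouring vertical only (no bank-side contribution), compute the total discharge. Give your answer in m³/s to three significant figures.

w_2 = (4.2 − 0.0)/2 = 2.1 m; q_2 = 0.43 × 0.71 × 2.1 = 0.6411 m³/s
w_3 = (5.0 − 0.9)/2 = 2.05 m; q_3 = 0.68 × 1.68 × 2.05 = 2.342 m³/s
w_4 = (5.9 − 4.2)/2 = 0.85 m; q_4 = 0.82 × 1.67 × 0.85 = 1.164 m³/s
w_5 = (8.5 − 5.0)/2 = 1.75 m; q_5 = 0.82 × 1.98 × 1.75 = 2.841 m³/s
w_6 = (10.8 − 5.9)/2 = 2.45 m; q_6 = 0.60 × 1.10 × 2.45 = 1.617 m³/s
Stations 1, 7 contribute zero (depth or velocity is 0).
Q = Σ qᵢ = 8.605 m³/s

8.61 m³/s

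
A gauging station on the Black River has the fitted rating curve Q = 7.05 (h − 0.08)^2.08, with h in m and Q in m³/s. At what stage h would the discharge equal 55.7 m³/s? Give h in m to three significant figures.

h − h₀ = (Q/C)^(1/b) = (55.7/7.05)^(1/2.08) = 2.701 m
h = 0.08 + 2.701 = 2.781 m

2.78 m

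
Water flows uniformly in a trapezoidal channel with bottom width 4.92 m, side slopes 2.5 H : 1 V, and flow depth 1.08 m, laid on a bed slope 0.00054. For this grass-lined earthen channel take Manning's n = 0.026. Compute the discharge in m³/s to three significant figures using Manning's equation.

6.16 m³/s

A = (b + z·y)·y = (4.92 + 2.5×1.08)×1.08 = 8.230 m²
P = b + 2y√(1+z²) = 4.92 + 2×1.08×√(1+2.5²) = 10.74 m
R = A/P = 8.230/10.74 = 0.7665 m
Q = (1/n)·A·R^(2/3)·S^(1/2) = (1/0.026) × 8.230 × 0.7665^(2/3) × 0.00054^(1/2) = 6.161 m³/s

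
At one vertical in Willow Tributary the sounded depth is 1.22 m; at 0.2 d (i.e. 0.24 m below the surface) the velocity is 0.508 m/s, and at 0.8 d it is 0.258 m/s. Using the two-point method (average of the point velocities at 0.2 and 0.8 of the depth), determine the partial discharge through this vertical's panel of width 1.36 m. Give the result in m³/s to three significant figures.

v̄ = (0.508 + 0.258) / 2 = 0.3830 m/s
q = v̄ × d × w = 0.3830 × 1.22 × 1.36 = 0.6355 m³/s

0.635 m³/s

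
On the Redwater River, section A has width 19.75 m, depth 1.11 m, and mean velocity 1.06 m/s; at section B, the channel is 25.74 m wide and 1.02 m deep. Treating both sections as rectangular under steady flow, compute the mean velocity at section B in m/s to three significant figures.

Q = A₁V₁ = (19.75×1.11) × 1.06 = 23.24 m³/s
A₂ = 25.74 × 1.02 = 26.25 m²
V₂ = Q/A₂ = 23.24/26.25 = 0.8851 m/s

0.885 m/s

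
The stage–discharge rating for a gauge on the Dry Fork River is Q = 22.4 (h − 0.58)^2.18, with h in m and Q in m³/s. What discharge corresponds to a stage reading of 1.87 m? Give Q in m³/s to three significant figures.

39.0 m³/s

Q = 22.4 × (1.87 − 0.58)^2.18 = 22.4 × 1.29^2.18 = 39.02 m³/s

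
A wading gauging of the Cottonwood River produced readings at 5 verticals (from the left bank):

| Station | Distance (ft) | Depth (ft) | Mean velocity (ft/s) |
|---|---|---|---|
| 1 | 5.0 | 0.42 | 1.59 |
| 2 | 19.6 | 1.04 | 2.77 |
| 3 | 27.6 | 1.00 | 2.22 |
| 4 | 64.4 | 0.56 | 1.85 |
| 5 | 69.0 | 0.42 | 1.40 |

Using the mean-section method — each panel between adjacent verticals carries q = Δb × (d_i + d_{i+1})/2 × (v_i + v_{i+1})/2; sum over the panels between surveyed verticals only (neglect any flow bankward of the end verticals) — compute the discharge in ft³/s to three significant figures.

Panel 1-2: Δb = 14.6 ft, d̄ = (0.42+1.04)/2 = 0.73, v̄ = (1.59+2.77)/2 = 2.18 → q = 14.6×0.73×2.18 = 23.23 ft³/s
Panel 2-3: Δb = 8 ft, d̄ = (1.04+1.00)/2 = 1.02, v̄ = (2.77+2.22)/2 = 2.495 → q = 8×1.02×2.495 = 20.36 ft³/s
Panel 3-4: Δb = 36.8 ft, d̄ = (1.00+0.56)/2 = 0.78, v̄ = (2.22+1.85)/2 = 2.035 → q = 36.8×0.78×2.035 = 58.41 ft³/s
Panel 4-5: Δb = 4.6 ft, d̄ = (0.56+0.42)/2 = 0.49, v̄ = (1.85+1.40)/2 = 1.625 → q = 4.6×0.49×1.625 = 3.663 ft³/s
Q = Σ q = 105.7 ft³/s

106 ft³/s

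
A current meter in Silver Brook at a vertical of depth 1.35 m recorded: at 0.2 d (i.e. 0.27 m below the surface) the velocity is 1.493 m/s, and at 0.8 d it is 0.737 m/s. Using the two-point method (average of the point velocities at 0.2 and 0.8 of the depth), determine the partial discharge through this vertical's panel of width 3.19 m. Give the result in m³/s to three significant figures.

4.80 m³/s

v̄ = (1.493 + 0.737) / 2 = 1.115 m/s
q = v̄ × d × w = 1.115 × 1.35 × 3.19 = 4.802 m³/s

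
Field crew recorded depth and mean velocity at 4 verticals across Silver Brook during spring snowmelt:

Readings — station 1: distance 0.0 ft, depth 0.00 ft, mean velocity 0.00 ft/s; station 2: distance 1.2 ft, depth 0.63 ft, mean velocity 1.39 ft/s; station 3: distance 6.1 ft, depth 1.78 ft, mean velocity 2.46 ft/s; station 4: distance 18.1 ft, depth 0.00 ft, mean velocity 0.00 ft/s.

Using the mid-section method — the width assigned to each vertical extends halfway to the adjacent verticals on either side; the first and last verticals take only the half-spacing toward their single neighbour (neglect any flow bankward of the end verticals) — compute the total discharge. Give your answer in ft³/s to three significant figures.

w_2 = (6.1 − 0.0)/2 = 3.05 ft; q_2 = 1.39 × 0.63 × 3.05 = 2.671 ft³/s
w_3 = (18.1 − 1.2)/2 = 8.45 ft; q_3 = 2.46 × 1.78 × 8.45 = 37.00 ft³/s
Stations 1, 4 contribute zero (depth or velocity is 0).
Q = Σ qᵢ = 39.67 ft³/s

39.7 ft³/s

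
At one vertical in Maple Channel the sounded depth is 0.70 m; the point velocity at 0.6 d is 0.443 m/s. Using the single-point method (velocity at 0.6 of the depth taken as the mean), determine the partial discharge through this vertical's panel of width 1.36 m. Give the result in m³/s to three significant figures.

v̄ = v₀.₆ = 0.443 m/s
q = v̄ × d × w = 0.4430 × 0.70 × 1.36 = 0.4217 m³/s

0.422 m³/s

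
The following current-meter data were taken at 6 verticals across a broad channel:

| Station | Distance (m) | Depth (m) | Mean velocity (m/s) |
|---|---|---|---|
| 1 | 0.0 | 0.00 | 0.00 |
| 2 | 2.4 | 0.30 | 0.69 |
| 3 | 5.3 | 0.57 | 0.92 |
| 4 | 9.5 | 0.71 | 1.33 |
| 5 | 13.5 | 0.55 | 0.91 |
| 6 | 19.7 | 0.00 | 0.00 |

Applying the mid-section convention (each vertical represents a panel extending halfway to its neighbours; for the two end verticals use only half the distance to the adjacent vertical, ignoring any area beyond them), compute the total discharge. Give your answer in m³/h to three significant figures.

31800 m³/h

w_2 = (5.3 − 0.0)/2 = 2.65 m; q_2 = 0.69 × 0.30 × 2.65 = 0.5486 m³/s
w_3 = (9.5 − 2.4)/2 = 3.55 m; q_3 = 0.92 × 0.57 × 3.55 = 1.862 m³/s
w_4 = (13.5 − 5.3)/2 = 4.1 m; q_4 = 1.33 × 0.71 × 4.1 = 3.872 m³/s
w_5 = (19.7 − 9.5)/2 = 5.1 m; q_5 = 0.91 × 0.55 × 5.1 = 2.553 m³/s
Stations 1, 6 contribute zero (depth or velocity is 0).
Q = Σ qᵢ = 8.834 m³/s
= 8.834 × 3600 = 31800 m³/h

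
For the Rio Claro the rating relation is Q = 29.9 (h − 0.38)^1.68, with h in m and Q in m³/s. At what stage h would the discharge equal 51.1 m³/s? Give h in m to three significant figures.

h − h₀ = (Q/C)^(1/b) = (51.1/29.9)^(1/1.68) = 1.376 m
h = 0.38 + 1.376 = 1.756 m

1.76 m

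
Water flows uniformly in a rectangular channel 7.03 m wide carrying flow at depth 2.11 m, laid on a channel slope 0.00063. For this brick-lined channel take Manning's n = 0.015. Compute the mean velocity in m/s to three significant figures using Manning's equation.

A = b·y = 7.03 × 2.11 = 14.83 m²
P = b + 2y = 7.03 + 2×2.11 = 11.25 m
R = A/P = 14.83/11.25 = 1.319 m
Q = (1/n)·A·R^(2/3)·S^(1/2) = (1/0.015) × 14.83 × 1.319^(2/3) × 0.00063^(1/2) = 29.85 m³/s
V = Q/A = 29.85/14.83 = 2.012 m/s

2.01 m/s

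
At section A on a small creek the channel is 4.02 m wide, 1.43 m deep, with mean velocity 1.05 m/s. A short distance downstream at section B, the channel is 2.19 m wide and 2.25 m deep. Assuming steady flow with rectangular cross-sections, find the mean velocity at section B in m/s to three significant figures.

Q = A₁V₁ = (4.02×1.43) × 1.05 = 6.036 m³/s
A₂ = 2.19 × 2.25 = 4.928 m²
V₂ = Q/A₂ = 6.036/4.928 = 1.225 m/s

1.22 m/s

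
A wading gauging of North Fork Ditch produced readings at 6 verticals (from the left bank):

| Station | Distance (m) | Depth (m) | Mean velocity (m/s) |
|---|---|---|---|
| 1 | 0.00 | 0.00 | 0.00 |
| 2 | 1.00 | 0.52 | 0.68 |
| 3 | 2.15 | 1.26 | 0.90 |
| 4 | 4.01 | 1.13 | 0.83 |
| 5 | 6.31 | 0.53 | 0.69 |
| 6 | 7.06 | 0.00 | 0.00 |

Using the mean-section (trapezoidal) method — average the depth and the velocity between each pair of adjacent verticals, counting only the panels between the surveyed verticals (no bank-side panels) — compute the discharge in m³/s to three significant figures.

4.34 m³/s

Panel 1-2: Δb = 1 m, d̄ = (0.00+0.52)/2 = 0.26, v̄ = (0.00+0.68)/2 = 0.34 → q = 1×0.26×0.34 = 0.08840 m³/s
Panel 2-3: Δb = 1.15 m, d̄ = (0.52+1.26)/2 = 0.89, v̄ = (0.68+0.90)/2 = 0.79 → q = 1.15×0.89×0.79 = 0.8086 m³/s
Panel 3-4: Δb = 1.86 m, d̄ = (1.26+1.13)/2 = 1.195, v̄ = (0.90+0.83)/2 = 0.865 → q = 1.86×1.195×0.865 = 1.923 m³/s
Panel 4-5: Δb = 2.3 m, d̄ = (1.13+0.53)/2 = 0.83, v̄ = (0.83+0.69)/2 = 0.76 → q = 2.3×0.83×0.76 = 1.451 m³/s
Panel 5-6: Δb = 0.75 m, d̄ = (0.53+0.00)/2 = 0.265, v̄ = (0.69+0.00)/2 = 0.345 → q = 0.75×0.265×0.345 = 0.06857 m³/s
Q = Σ q = 4.339 m³/s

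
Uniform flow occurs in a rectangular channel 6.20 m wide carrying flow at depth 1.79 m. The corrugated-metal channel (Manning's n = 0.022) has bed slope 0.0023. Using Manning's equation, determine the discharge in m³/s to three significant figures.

A = b·y = 6.20 × 1.79 = 11.10 m²
P = b + 2y = 6.20 + 2×1.79 = 9.780 m
R = A/P = 11.10/9.780 = 1.135 m
Q = (1/n)·A·R^(2/3)·S^(1/2) = (1/0.022) × 11.10 × 1.135^(2/3) × 0.0023^(1/2) = 26.32 m³/s

26.3 m³/s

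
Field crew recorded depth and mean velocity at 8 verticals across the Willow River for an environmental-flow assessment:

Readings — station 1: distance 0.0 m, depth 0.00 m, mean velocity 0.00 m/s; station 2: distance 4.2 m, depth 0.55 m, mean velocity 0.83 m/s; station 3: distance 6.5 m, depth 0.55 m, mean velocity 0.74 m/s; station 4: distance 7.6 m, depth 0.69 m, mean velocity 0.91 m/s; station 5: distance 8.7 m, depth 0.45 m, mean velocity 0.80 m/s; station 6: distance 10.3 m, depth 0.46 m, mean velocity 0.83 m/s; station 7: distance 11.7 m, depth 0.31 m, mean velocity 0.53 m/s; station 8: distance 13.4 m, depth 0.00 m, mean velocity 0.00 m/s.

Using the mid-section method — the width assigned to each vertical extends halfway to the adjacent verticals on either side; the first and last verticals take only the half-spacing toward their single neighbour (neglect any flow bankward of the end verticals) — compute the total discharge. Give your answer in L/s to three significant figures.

4180 L/s

w_2 = (6.5 − 0.0)/2 = 3.25 m; q_2 = 0.83 × 0.55 × 3.25 = 1.484 m³/s
w_3 = (7.6 − 4.2)/2 = 1.7 m; q_3 = 0.74 × 0.55 × 1.7 = 0.6919 m³/s
w_4 = (8.7 − 6.5)/2 = 1.1 m; q_4 = 0.91 × 0.69 × 1.1 = 0.6907 m³/s
w_5 = (10.3 − 7.6)/2 = 1.35 m; q_5 = 0.80 × 0.45 × 1.35 = 0.4860 m³/s
w_6 = (11.7 − 8.7)/2 = 1.5 m; q_6 = 0.83 × 0.46 × 1.5 = 0.5727 m³/s
w_7 = (13.4 − 10.3)/2 = 1.55 m; q_7 = 0.53 × 0.31 × 1.55 = 0.2547 m³/s
Stations 1, 8 contribute zero (depth or velocity is 0).
Q = Σ qᵢ = 4.180 m³/s
= 4.180 × 1000 = 4180 L/s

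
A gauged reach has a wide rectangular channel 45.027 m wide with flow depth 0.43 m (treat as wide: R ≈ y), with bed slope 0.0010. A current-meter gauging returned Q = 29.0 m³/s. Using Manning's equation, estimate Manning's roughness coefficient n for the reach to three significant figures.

0.0120

A = b·y = 45.027 × 0.43 = 19.36 m²
Wide channel: R ≈ y = 0.43 m
n = (1/Q)·A·R^(2/3)·S^(1/2) = (1/29.0) × 19.36 × 0.5697 × 0.03162 = 0.01203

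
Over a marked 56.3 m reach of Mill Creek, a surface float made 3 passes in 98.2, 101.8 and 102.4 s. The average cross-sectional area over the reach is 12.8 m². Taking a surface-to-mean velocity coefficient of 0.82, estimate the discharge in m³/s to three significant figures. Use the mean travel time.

t̄ = (98.2 + 101.8 + 102.4) / 3 = 100.8 s
v_surface = L / t̄ = 56.3 / 100.8 = 0.5585 m/s
v_mean = 0.82 × 0.5585 = 0.4580 m/s
Q = A × v_mean = 12.8 × 0.4580 = 5.862 m³/s

5.86 m³/s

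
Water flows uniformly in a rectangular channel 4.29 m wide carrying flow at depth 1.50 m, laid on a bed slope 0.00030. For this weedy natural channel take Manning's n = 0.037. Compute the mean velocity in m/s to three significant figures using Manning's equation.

A = b·y = 4.29 × 1.50 = 6.435 m²
P = b + 2y = 4.29 + 2×1.50 = 7.290 m
R = A/P = 6.435/7.290 = 0.8827 m
Q = (1/n)·A·R^(2/3)·S^(1/2) = (1/0.037) × 6.435 × 0.8827^(2/3) × 0.00030^(1/2) = 2.772 m³/s
V = Q/A = 2.772/6.435 = 0.4308 m/s

0.431 m/s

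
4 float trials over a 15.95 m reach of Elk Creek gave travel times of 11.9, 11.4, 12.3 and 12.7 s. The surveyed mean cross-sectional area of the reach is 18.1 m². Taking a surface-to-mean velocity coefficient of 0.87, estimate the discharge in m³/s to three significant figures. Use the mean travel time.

t̄ = (11.9 + 11.4 + 12.3 + 12.7) / 4 = 12.075 s
v_surface = L / t̄ = 15.95 / 12.075 = 1.321 m/s
v_mean = 0.87 × 1.321 = 1.149 m/s
Q = A × v_mean = 18.1 × 1.149 = 20.80 m³/s

20.8 m³/s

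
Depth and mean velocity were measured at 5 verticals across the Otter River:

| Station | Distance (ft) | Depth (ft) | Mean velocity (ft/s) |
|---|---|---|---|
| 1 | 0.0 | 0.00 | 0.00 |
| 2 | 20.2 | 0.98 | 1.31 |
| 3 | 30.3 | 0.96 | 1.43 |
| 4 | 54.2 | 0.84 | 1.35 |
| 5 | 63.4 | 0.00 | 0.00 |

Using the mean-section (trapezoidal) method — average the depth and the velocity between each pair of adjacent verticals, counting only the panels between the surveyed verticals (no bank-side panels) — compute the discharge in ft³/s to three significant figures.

52.4 ft³/s

Panel 1-2: Δb = 20.2 ft, d̄ = (0.00+0.98)/2 = 0.49, v̄ = (0.00+1.31)/2 = 0.655 → q = 20.2×0.49×0.655 = 6.483 ft³/s
Panel 2-3: Δb = 10.1 ft, d̄ = (0.98+0.96)/2 = 0.97, v̄ = (1.31+1.43)/2 = 1.37 → q = 10.1×0.97×1.37 = 13.42 ft³/s
Panel 3-4: Δb = 23.9 ft, d̄ = (0.96+0.84)/2 = 0.9, v̄ = (1.43+1.35)/2 = 1.39 → q = 23.9×0.9×1.39 = 29.90 ft³/s
Panel 4-5: Δb = 9.2 ft, d̄ = (0.84+0.00)/2 = 0.42, v̄ = (1.35+0.00)/2 = 0.675 → q = 9.2×0.42×0.675 = 2.608 ft³/s
Q = Σ q = 52.41 ft³/s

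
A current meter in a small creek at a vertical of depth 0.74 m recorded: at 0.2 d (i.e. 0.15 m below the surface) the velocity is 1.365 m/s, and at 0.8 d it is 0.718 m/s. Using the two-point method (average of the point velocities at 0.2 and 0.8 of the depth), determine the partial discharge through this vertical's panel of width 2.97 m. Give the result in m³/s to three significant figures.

v̄ = (1.365 + 0.718) / 2 = 1.042 m/s
q = v̄ × d × w = 1.042 × 0.74 × 2.97 = 2.289 m³/s

2.29 m³/s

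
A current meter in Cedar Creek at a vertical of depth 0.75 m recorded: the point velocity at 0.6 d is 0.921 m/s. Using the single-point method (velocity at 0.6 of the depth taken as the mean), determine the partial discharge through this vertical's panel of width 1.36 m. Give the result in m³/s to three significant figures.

v̄ = v₀.₆ = 0.921 m/s
q = v̄ × d × w = 0.9210 × 0.75 × 1.36 = 0.9394 m³/s

0.939 m³/s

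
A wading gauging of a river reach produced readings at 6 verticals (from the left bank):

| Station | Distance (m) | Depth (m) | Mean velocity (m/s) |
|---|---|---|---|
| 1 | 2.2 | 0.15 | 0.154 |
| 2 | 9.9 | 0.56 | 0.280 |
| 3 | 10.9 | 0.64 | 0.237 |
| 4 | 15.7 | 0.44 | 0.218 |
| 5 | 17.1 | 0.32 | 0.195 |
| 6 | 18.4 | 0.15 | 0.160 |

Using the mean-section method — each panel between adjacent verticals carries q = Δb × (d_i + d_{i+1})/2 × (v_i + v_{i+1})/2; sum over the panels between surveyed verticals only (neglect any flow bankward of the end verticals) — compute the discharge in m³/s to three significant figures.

1.50 m³/s

Panel 1-2: Δb = 7.7 m, d̄ = (0.15+0.56)/2 = 0.355, v̄ = (0.154+0.280)/2 = 0.217 → q = 7.7×0.355×0.217 = 0.5932 m³/s
Panel 2-3: Δb = 1 m, d̄ = (0.56+0.64)/2 = 0.6, v̄ = (0.280+0.237)/2 = 0.2585 → q = 1×0.6×0.2585 = 0.1551 m³/s
Panel 3-4: Δb = 4.8 m, d̄ = (0.64+0.44)/2 = 0.54, v̄ = (0.237+0.218)/2 = 0.2275 → q = 4.8×0.54×0.2275 = 0.5897 m³/s
Panel 4-5: Δb = 1.4 m, d̄ = (0.44+0.32)/2 = 0.38, v̄ = (0.218+0.195)/2 = 0.2065 → q = 1.4×0.38×0.2065 = 0.1099 m³/s
Panel 5-6: Δb = 1.3 m, d̄ = (0.32+0.15)/2 = 0.235, v̄ = (0.195+0.160)/2 = 0.1775 → q = 1.3×0.235×0.1775 = 0.05423 m³/s
Q = Σ q = 1.502 m³/s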